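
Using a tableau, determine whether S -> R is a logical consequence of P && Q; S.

No

Initial set: {(P && Q); S; !(S -> R)}.
(P && Q): α-rule — add P, Q.
!(S -> R): α-rule — add S, !R.
○ open, literals {P=1, Q=1, R=0, S=1}.
0 branches closed, 1 open.
An open branch gives a countermodel: P=1, Q=1, R=0, S=1 (unmentioned atoms arbitrary); the premises hold there but the conclusion fails.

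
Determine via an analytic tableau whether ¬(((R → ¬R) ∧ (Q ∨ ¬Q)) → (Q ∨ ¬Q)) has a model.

Unsatisfiable

Initial set: {¬(((R → ¬R) ∧ (Q ∨ ¬Q)) → (Q ∨ ¬Q))}.
¬(((R → ¬R) ∧ (Q ∨ ¬Q)) → (Q ∨ ¬Q)): α-rule — add ((R → ¬R) ∧ (Q ∨ ¬Q)), ¬(Q ∨ ¬Q).
((R → ¬R) ∧ (Q ∨ ¬Q)): α-rule — add (R → ¬R), (Q ∨ ¬Q).
¬(Q ∨ ¬Q): α-rule — add ¬Q, ¬¬Q.
× closes — contains both Q and ¬Q.
All 1 branch closes.
Every branch closed; the formula is unsatisfiable.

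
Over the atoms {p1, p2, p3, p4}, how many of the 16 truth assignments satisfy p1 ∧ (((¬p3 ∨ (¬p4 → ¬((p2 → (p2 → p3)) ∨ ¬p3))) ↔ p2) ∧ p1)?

4

Initial set: {(p1 ∧ (((¬p3 ∨ (¬p4 → ¬((p2 → (p2 → p3)) ∨ ¬p3))) ↔ p2) ∧ p1))}.
(p1 ∧ (((¬p3 ∨ (¬p4 → ¬((p2 → (p2 → p3)) ∨ ¬p3))) ↔ p2) ∧ p1)): α-rule — add p1, (((¬p3 ∨ (¬p4 → ¬((p2 → (p2 → p3)) ∨ ¬p3))) ↔ p2) ∧ p1).
(((¬p3 ∨ (¬p4 → ¬((p2 → (p2 → p3)) ∨ ¬p3))) ↔ p2) ∧ p1): α-rule — add ((¬p3 ∨ (¬p4 → ¬((p2 → (p2 → p3)) ∨ ¬p3))) ↔ p2), p1.
((¬p3 ∨ (¬p4 → ¬((p2 → (p2 → p3)) ∨ ¬p3))) ↔ p2): β-rule — branch into (¬p3 ∨ (¬p4 → ¬((p2 → (p2 → p3)) ∨ ¬p3))), p2  //  ¬(¬p3 ∨ (¬p4 → ¬((p2 → (p2 → p3)) ∨ ¬p3))), ¬p2.
  branch 1 (add (¬p3 ∨ (¬p4 → ¬((p2 → (p2 → p3)) ∨ ¬p3))), p2):
    (¬p3 ∨ (¬p4 → ¬((p2 → (p2 → p3)) ∨ ¬p3))): β-rule — branch into ¬p3  //  (¬p4 → ¬((p2 → (p2 → p3)) ∨ ¬p3)).
      branch 1.1 (add ¬p3):
        ○ open, literals {p1=true, p2=true, p3=false}.
      branch 1.2 (add (¬p4 → ¬((p2 → (p2 → p3)) ∨ ¬p3))):
        (¬p4 → ¬((p2 → (p2 → p3)) ∨ ¬p3)): β-rule — branch into ¬¬p4  //  ¬((p2 → (p2 → p3)) ∨ ¬p3).
          branch 1.2.1 (add ¬¬p4):
            ○ open, literals {p1=true, p2=true, p4=true}.
          branch 1.2.2 (add ¬((p2 → (p2 → p3)) ∨ ¬p3)):
            ¬((p2 → (p2 → p3)) ∨ ¬p3): α-rule — add ¬(p2 → (p2 → p3)), ¬¬p3.
            ¬(p2 → (p2 → p3)): α-rule — add p2, ¬(p2 → p3).
            ¬(p2 → p3): α-rule — add p2, ¬p3.
            × closes — contains both p3 and ¬p3.
  branch 2 (add ¬(¬p3 ∨ (¬p4 → ¬((p2 → (p2 → p3)) ∨ ¬p3))), ¬p2):
    ¬(¬p3 ∨ (¬p4 → ¬((p2 → (p2 → p3)) ∨ ¬p3))): α-rule — add ¬¬p3, ¬(¬p4 → ¬((p2 → (p2 → p3)) ∨ ¬p3)).
    ¬(¬p4 → ¬((p2 → (p2 → p3)) ∨ ¬p3)): α-rule — add ¬p4, ¬¬((p2 → (p2 → p3)) ∨ ¬p3).
    ¬¬((p2 → (p2 → p3)) ∨ ¬p3): β-rule — branch into (p2 → (p2 → p3))  //  ¬p3.
      branch 2.1 (add (p2 → (p2 → p3))):
        (p2 → (p2 → p3)): β-rule — branch into ¬p2  //  (p2 → p3).
          branch 2.1.1 (add ¬p2):
            ○ open, literals {p1=true, p2=false, p3=true, p4=false}.
          branch 2.1.2 (add (p2 → p3)):
            (p2 → p3): β-rule — branch into ¬p2  //  p3.
              branch 2.1.2.1 (add ¬p2):
                ○ open, literals {p1=true, p2=false, p3=true, p4=false}.
              branch 2.1.2.2 (add p3):
                ○ open, literals {p1=true, p2=false, p3=true, p4=false}.
      branch 2.2 (add ¬p3):
        × closes — contains both p3 and ¬p3.
2 branches closed, 5 open.
Each open branch fixes some atoms; the unmentioned ones are free. Counting distinct full assignments: branch {p1=true, p2=true, p3=false} (p4) contributes 2 new; branch {p1=true, p2=true, p4=true} (p3) contributes 1 new; branch {p1=true, p2=false, p3=true, p4=false} (none free) contributes 1 new; branch {p1=true, p2=false, p3=true, p4=false} (none free) contributes 0 new; branch {p1=true, p2=false, p3=true, p4=false} (none free) contributes 0 new. Total: 4.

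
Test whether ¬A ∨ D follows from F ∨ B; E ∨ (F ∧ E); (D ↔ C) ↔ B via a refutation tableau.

No

Initial set: {(F ∨ B); (E ∨ (F ∧ E)); ((D ↔ C) ↔ B); ¬(¬A ∨ D)}.
¬(¬A ∨ D): α-rule — add ¬¬A, ¬D.
(F ∨ B): β-rule — branch into F  //  B.
  branch 1 (add F):
    (E ∨ (F ∧ E)): β-rule — branch into E  //  (F ∧ E).
      branch 1.1 (add E):
        ((D ↔ C) ↔ B): β-rule — branch into (D ↔ C), B  //  ¬(D ↔ C), ¬B.
          branch 1.1.1 (add (D ↔ C), B):
            (D ↔ C): β-rule — branch into D, C  //  ¬D, ¬C.
              branch 1.1.1.1 (add D, C):
                × closes — contains both D and ¬D.
              branch 1.1.1.2 (add ¬D, ¬C):
                ○ open, literals {A=1, B=1, C=0, D=0, E=1, F=1}.
          branch 1.1.2 (add ¬(D ↔ C), ¬B):
            ¬(D ↔ C): β-rule — branch into D, ¬C  //  ¬D, C.
              branch 1.1.2.1 (add D, ¬C):
                × closes — contains both D and ¬D.
              branch 1.1.2.2 (add ¬D, C):
                ○ open, literals {A=1, B=0, C=1, D=0, E=1, F=1}.
      branch 1.2 (add (F ∧ E)):
        (F ∧ E): α-rule — add F, E.
        ((D ↔ C) ↔ B): β-rule — branch into (D ↔ C), B  //  ¬(D ↔ C), ¬B.
          branch 1.2.1 (add (D ↔ C), B):
            (D ↔ C): β-rule — branch into D, C  //  ¬D, ¬C.
              branch 1.2.1.1 (add D, C):
                × closes — contains both D and ¬D.
              branch 1.2.1.2 (add ¬D, ¬C):
                ○ open, literals {A=1, B=1, C=0, D=0, E=1, F=1}.
          branch 1.2.2 (add ¬(D ↔ C), ¬B):
            ¬(D ↔ C): β-rule — branch into D, ¬C  //  ¬D, C.
              branch 1.2.2.1 (add D, ¬C):
                × closes — contains both D and ¬D.
              branch 1.2.2.2 (add ¬D, C):
                ○ open, literals {A=1, B=0, C=1, D=0, E=1, F=1}.
  branch 2 (add B):
    (E ∨ (F ∧ E)): β-rule — branch into E  //  (F ∧ E).
      branch 2.1 (add E):
        ((D ↔ C) ↔ B): β-rule — branch into (D ↔ C), B  //  ¬(D ↔ C), ¬B.
          branch 2.1.1 (add (D ↔ C), B):
            (D ↔ C): β-rule — branch into D, C  //  ¬D, ¬C.
              branch 2.1.1.1 (add D, C):
                × closes — contains both D and ¬D.
              branch 2.1.1.2 (add ¬D, ¬C):
                ○ open, literals {A=1, B=1, C=0, D=0, E=1}.
          branch 2.1.2 (add ¬(D ↔ C), ¬B):
            × closes — contains both B and ¬B.
      branch 2.2 (add (F ∧ E)):
        (F ∧ E): α-rule — add F, E.
        ((D ↔ C) ↔ B): β-rule — branch into (D ↔ C), B  //  ¬(D ↔ C), ¬B.
          branch 2.2.1 (add (D ↔ C), B):
            (D ↔ C): β-rule — branch into D, C  //  ¬D, ¬C.
              branch 2.2.1.1 (add D, C):
                × closes — contains both D and ¬D.
              branch 2.2.1.2 (add ¬D, ¬C):
                ○ open, literals {A=1, B=1, C=0, D=0, E=1, F=1}.
          branch 2.2.2 (add ¬(D ↔ C), ¬B):
            × closes — contains both B and ¬B.
8 branches closed, 6 open.
An open branch gives a countermodel: A=1, B=1, C=0, D=0, E=1, F=1 (unmentioned atoms arbitrary); the premises hold there but the conclusion fails.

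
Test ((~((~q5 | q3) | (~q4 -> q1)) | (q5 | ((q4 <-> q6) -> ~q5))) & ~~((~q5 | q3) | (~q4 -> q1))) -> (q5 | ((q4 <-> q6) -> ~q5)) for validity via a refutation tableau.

Valid

Assume the negation and expand:
Initial set: {~(((~((~q5 | q3) | (~q4 -> q1)) | (q5 | ((q4 <-> q6) -> ~q5))) & ~~((~q5 | q3) | (~q4 -> q1))) -> (q5 | ((q4 <-> q6) -> ~q5)))}.
~(((~((~q5 | q3) | (~q4 -> q1)) | (q5 | ((q4 <-> q6) -> ~q5))) & ~~((~q5 | q3) | (~q4 -> q1))) -> (q5 | ((q4 <-> q6) -> ~q5))): α-rule — add ((~((~q5 | q3) | (~q4 -> q1)) | (q5 | ((q4 <-> q6) -> ~q5))) & ~~((~q5 | q3) | (~q4 -> q1))), ~(q5 | ((q4 <-> q6) -> ~q5)).
((~((~q5 | q3) | (~q4 -> q1)) | (q5 | ((q4 <-> q6) -> ~q5))) & ~~((~q5 | q3) | (~q4 -> q1))): α-rule — add (~((~q5 | q3) | (~q4 -> q1)) | (q5 | ((q4 <-> q6) -> ~q5))), ~~((~q5 | q3) | (~q4 -> q1)).
~(q5 | ((q4 <-> q6) -> ~q5)): α-rule — add ~q5, ~((q4 <-> q6) -> ~q5).
~~((~q5 | q3) | (~q4 -> q1)): drop double negation, giving ((~q5 | q3) | (~q4 -> q1)).
~((q4 <-> q6) -> ~q5): α-rule — add (q4 <-> q6), ~~q5.
× closes — contains both q5 and ~q5.
All 1 branch closes.
Every branch closed, so the negation is unsatisfiable and the formula is valid.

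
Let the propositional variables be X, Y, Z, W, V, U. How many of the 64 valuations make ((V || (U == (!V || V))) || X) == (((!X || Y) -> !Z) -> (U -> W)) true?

Initial set: {(((V || (U == (!V || V))) || X) == (((!X || Y) -> !Z) -> (U -> W)))}.
(((V || (U == (!V || V))) || X) == (((!X || Y) -> !Z) -> (U -> W))): β-rule — branch into ((V || (U == (!V || V))) || X), (((!X || Y) -> !Z) -> (U -> W))  //  !((V || (U == (!V || V))) || X), !(((!X || Y) -> !Z) -> (U -> W)).
  branch 1 (add ((V || (U == (!V || V))) || X), (((!X || Y) -> !Z) -> (U -> W))):
    ((V || (U == (!V || V))) || X): β-rule — branch into (V || (U == (!V || V)))  //  X.
      branch 1.1 (add (V || (U == (!V || V)))):
        (((!X || Y) -> !Z) -> (U -> W)): β-rule — branch into !((!X || Y) -> !Z)  //  (U -> W).
          branch 1.1.1 (add !((!X || Y) -> !Z)):
            !((!X || Y) -> !Z): α-rule — add (!X || Y), !!Z.
            (V || (U == (!V || V))): β-rule — branch into V  //  (U == (!V || V)).
              branch 1.1.1.1 (add V):
                (!X || Y): β-rule — branch into !X  //  Y.
                  branch 1.1.1.1.1 (add !X):
                    ○ open, literals {V=T, X=F, Z=T}.
                  branch 1.1.1.1.2 (add Y):
                    ○ open, literals {V=T, Y=T, Z=T}.
              branch 1.1.1.2 (add (U == (!V || V))):
                (!X || Y): β-rule — branch into !X  //  Y.
                  branch 1.1.1.2.1 (add !X):
                    (U == (!V || V)): β-rule — branch into U, (!V || V)  //  !U, !(!V || V).
                      branch 1.1.1.2.1.1 (add U, (!V || V)):
                        (!V || V): β-rule — branch into !V  //  V.
                          branch 1.1.1.2.1.1.1 (add !V):
                            ○ open, literals {U=T, V=F, X=F, Z=T}.
                          branch 1.1.1.2.1.1.2 (add V):
                            ○ open, literals {U=T, V=T, X=F, Z=T}.
                      branch 1.1.1.2.1.2 (add !U, !(!V || V)):
                        !(!V || V): α-rule — add !!V, !V.
                        × closes — contains both V and !V.
                  branch 1.1.1.2.2 (add Y):
                    (U == (!V || V)): β-rule — branch into U, (!V || V)  //  !U, !(!V || V).
                      branch 1.1.1.2.2.1 (add U, (!V || V)):
                        (!V || V): β-rule — branch into !V  //  V.
                          branch 1.1.1.2.2.1.1 (add !V):
                            ○ open, literals {U=T, V=F, Y=T, Z=T}.
                          branch 1.1.1.2.2.1.2 (add V):
                            ○ open, literals {U=T, V=T, Y=T, Z=T}.
                      branch 1.1.1.2.2.2 (add !U, !(!V || V)):
                        !(!V || V): α-rule — add !!V, !V.
                        × closes — contains both V and !V.
          branch 1.1.2 (add (U -> W)):
            (V || (U == (!V || V))): β-rule — branch into V  //  (U == (!V || V)).
              branch 1.1.2.1 (add V):
                (U -> W): β-rule — branch into !U  //  W.
                  branch 1.1.2.1.1 (add !U):
                    ○ open, literals {U=F, V=T}.
                  branch 1.1.2.1.2 (add W):
                    ○ open, literals {V=T, W=T}.
              branch 1.1.2.2 (add (U == (!V || V))):
                (U -> W): β-rule — branch into !U  //  W.
                  branch 1.1.2.2.1 (add !U):
                    (U == (!V || V)): β-rule — branch into U, (!V || V)  //  !U, !(!V || V).
                      branch 1.1.2.2.1.1 (add U, (!V || V)):
                        × closes — contains both U and !U.
                      branch 1.1.2.2.1.2 (add !U, !(!V || V)):
                        !(!V || V): α-rule — add !!V, !V.
                        × closes — contains both V and !V.
                  branch 1.1.2.2.2 (add W):
                    (U == (!V || V)): β-rule — branch into U, (!V || V)  //  !U, !(!V || V).
                      branch 1.1.2.2.2.1 (add U, (!V || V)):
                        (!V || V): β-rule — branch into !V  //  V.
                          branch 1.1.2.2.2.1.1 (add !V):
                            ○ open, literals {U=T, V=F, W=T}.
                          branch 1.1.2.2.2.1.2 (add V):
                            ○ open, literals {U=T, V=T, W=T}.
                      branch 1.1.2.2.2.2 (add !U, !(!V || V)):
                        !(!V || V): α-rule — add !!V, !V.
                        × closes — contains both V and !V.
      branch 1.2 (add X):
        (((!X || Y) -> !Z) -> (U -> W)): β-rule — branch into !((!X || Y) -> !Z)  //  (U -> W).
          branch 1.2.1 (add !((!X || Y) -> !Z)):
            !((!X || Y) -> !Z): α-rule — add (!X || Y), !!Z.
            (!X || Y): β-rule — branch into !X  //  Y.
              branch 1.2.1.1 (add !X):
                × closes — contains both X and !X.
              branch 1.2.1.2 (add Y):
                ○ open, literals {X=T, Y=T, Z=T}.
          branch 1.2.2 (add (U -> W)):
            (U -> W): β-rule — branch into !U  //  W.
              branch 1.2.2.1 (add !U):
                ○ open, literals {U=F, X=T}.
              branch 1.2.2.2 (add W):
                ○ open, literals {W=T, X=T}.
  branch 2 (add !((V || (U == (!V || V))) || X), !(((!X || Y) -> !Z) -> (U -> W))):
    !((V || (U == (!V || V))) || X): α-rule — add !(V || (U == (!V || V))), !X.
    !(((!X || Y) -> !Z) -> (U -> W)): α-rule — add ((!X || Y) -> !Z), !(U -> W).
    !(V || (U == (!V || V))): α-rule — add !V, !(U == (!V || V)).
    !(U -> W): α-rule — add U, !W.
    ((!X || Y) -> !Z): β-rule — branch into !(!X || Y)  //  !Z.
      branch 2.1 (add !(!X || Y)):
        !(!X || Y): α-rule — add !!X, !Y.
        × closes — contains both X and !X.
      branch 2.2 (add !Z):
        !(U == (!V || V)): β-rule — branch into U, !(!V || V)  //  !U, (!V || V).
          branch 2.2.1 (add U, !(!V || V)):
            !(!V || V): α-rule — add !!V, !V.
            × closes — contains both V and !V.
          branch 2.2.2 (add !U, (!V || V)):
            × closes — contains both U and !U.
9 branches closed, 13 open.
Each open branch fixes some atoms; the unmentioned ones are free. Counting distinct full assignments: branch {V=T, X=F, Z=T} (Y, W, U) contributes 8 new; branch {V=T, Y=T, Z=T} (X, W, U) contributes 4 new; branch {U=T, V=F, X=F, Z=T} (Y, W) contributes 4 new; branch {U=T, V=T, X=F, Z=T} (Y, W) contributes 0 new; branch {U=T, V=F, Y=T, Z=T} (X, W) contributes 2 new; branch {U=T, V=T, Y=T, Z=T} (X, W) contributes 0 new; branch {U=F, V=T} (X, Y, Z, W) contributes 10 new; branch {V=T, W=T} (X, Y, Z, U) contributes 5 new; branch {U=T, V=F, W=T} (X, Y, Z) contributes 5 new; branch {U=T, V=T, W=T} (X, Y, Z) contributes 0 new; branch {X=T, Y=T, Z=T} (W, V, U) contributes 2 new; branch {U=F, X=T} (Y, Z, W, V) contributes 6 new; branch {W=T, X=T} (Y, Z, V, U) contributes 0 new. Total: 46.

46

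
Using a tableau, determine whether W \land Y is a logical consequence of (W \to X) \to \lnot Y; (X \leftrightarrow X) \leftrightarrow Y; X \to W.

Initial set: {((W \to X) \to \lnot Y); ((X \leftrightarrow X) \leftrightarrow Y); (X \to W); \lnot (W \land Y)}.
((W \to X) \to \lnot Y): β-rule — branch into \lnot (W \to X)  //  \lnot Y.
  branch 1 (add \lnot (W \to X)):
    \lnot (W \to X): α-rule — add W, \lnot X.
    ((X \leftrightarrow X) \leftrightarrow Y): β-rule — branch into (X \leftrightarrow X), Y  //  \lnot (X \leftrightarrow X), \lnot Y.
      branch 1.1 (add (X \leftrightarrow X), Y):
        (X \to W): β-rule — branch into \lnot X  //  W.
          branch 1.1.1 (add \lnot X):
            \lnot (W \land Y): β-rule — branch into \lnot W  //  \lnot Y.
              branch 1.1.1.1 (add \lnot W):
                × closes — contains both W and \lnot W.
              branch 1.1.1.2 (add \lnot Y):
                × closes — contains both Y and \lnot Y.
          branch 1.1.2 (add W):
            \lnot (W \land Y): β-rule — branch into \lnot W  //  \lnot Y.
              branch 1.1.2.1 (add \lnot W):
                × closes — contains both W and \lnot W.
              branch 1.1.2.2 (add \lnot Y):
                × closes — contains both Y and \lnot Y.
      branch 1.2 (add \lnot (X \leftrightarrow X), \lnot Y):
        (X \to W): β-rule — branch into \lnot X  //  W.
          branch 1.2.1 (add \lnot X):
            \lnot (W \land Y): β-rule — branch into \lnot W  //  \lnot Y.
              branch 1.2.1.1 (add \lnot W):
                × closes — contains both W and \lnot W.
              branch 1.2.1.2 (add \lnot Y):
                \lnot (X \leftrightarrow X): β-rule — branch into X, \lnot X  //  \lnot X, X.
                  branch 1.2.1.2.1 (add X, \lnot X):
                    × closes — contains both X and \lnot X.
                  branch 1.2.1.2.2 (add \lnot X, X):
                    × closes — contains both X and \lnot X.
          branch 1.2.2 (add W):
            \lnot (W \land Y): β-rule — branch into \lnot W  //  \lnot Y.
              branch 1.2.2.1 (add \lnot W):
                × closes — contains both W and \lnot W.
              branch 1.2.2.2 (add \lnot Y):
                \lnot (X \leftrightarrow X): β-rule — branch into X, \lnot X  //  \lnot X, X.
                  branch 1.2.2.2.1 (add X, \lnot X):
                    × closes — contains both X and \lnot X.
                  branch 1.2.2.2.2 (add \lnot X, X):
                    × closes — contains both X and \lnot X.
  branch 2 (add \lnot Y):
    ((X \leftrightarrow X) \leftrightarrow Y): β-rule — branch into (X \leftrightarrow X), Y  //  \lnot (X \leftrightarrow X), \lnot Y.
      branch 2.1 (add (X \leftrightarrow X), Y):
        × closes — contains both Y and \lnot Y.
      branch 2.2 (add \lnot (X \leftrightarrow X), \lnot Y):
        (X \to W): β-rule — branch into \lnot X  //  W.
          branch 2.2.1 (add \lnot X):
            \lnot (W \land Y): β-rule — branch into \lnot W  //  \lnot Y.
              branch 2.2.1.1 (add \lnot W):
                \lnot (X \leftrightarrow X): β-rule — branch into X, \lnot X  //  \lnot X, X.
                  branch 2.2.1.1.1 (add X, \lnot X):
                    × closes — contains both X and \lnot X.
                  branch 2.2.1.1.2 (add \lnot X, X):
                    × closes — contains both X and \lnot X.
              branch 2.2.1.2 (add \lnot Y):
                \lnot (X \leftrightarrow X): β-rule — branch into X, \lnot X  //  \lnot X, X.
                  branch 2.2.1.2.1 (add X, \lnot X):
                    × closes — contains both X and \lnot X.
                  branch 2.2.1.2.2 (add \lnot X, X):
                    × closes — contains both X and \lnot X.
          branch 2.2.2 (add W):
            \lnot (W \land Y): β-rule — branch into \lnot W  //  \lnot Y.
              branch 2.2.2.1 (add \lnot W):
                × closes — contains both W and \lnot W.
              branch 2.2.2.2 (add \lnot Y):
                \lnot (X \leftrightarrow X): β-rule — branch into X, \lnot X  //  \lnot X, X.
                  branch 2.2.2.2.1 (add X, \lnot X):
                    × closes — contains both X and \lnot X.
                  branch 2.2.2.2.2 (add \lnot X, X):
                    × closes — contains both X and \lnot X.
All 18 branches close.
Every branch closed, so the premises entail the conclusion.

Yes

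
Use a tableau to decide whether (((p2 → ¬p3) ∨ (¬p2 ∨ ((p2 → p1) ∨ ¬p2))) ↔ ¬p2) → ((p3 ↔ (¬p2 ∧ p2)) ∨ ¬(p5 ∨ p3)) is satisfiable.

Initial set: {((((p2 → ¬p3) ∨ (¬p2 ∨ ((p2 → p1) ∨ ¬p2))) ↔ ¬p2) → ((p3 ↔ (¬p2 ∧ p2)) ∨ ¬(p5 ∨ p3)))}.
((((p2 → ¬p3) ∨ (¬p2 ∨ ((p2 → p1) ∨ ¬p2))) ↔ ¬p2) → ((p3 ↔ (¬p2 ∧ p2)) ∨ ¬(p5 ∨ p3))): β-rule — branch into ¬(((p2 → ¬p3) ∨ (¬p2 ∨ ((p2 → p1) ∨ ¬p2))) ↔ ¬p2)  //  ((p3 ↔ (¬p2 ∧ p2)) ∨ ¬(p5 ∨ p3)).
  branch 1 (add ¬(((p2 → ¬p3) ∨ (¬p2 ∨ ((p2 → p1) ∨ ¬p2))) ↔ ¬p2)):
    ¬(((p2 → ¬p3) ∨ (¬p2 ∨ ((p2 → p1) ∨ ¬p2))) ↔ ¬p2): β-rule — branch into ((p2 → ¬p3) ∨ (¬p2 ∨ ((p2 → p1) ∨ ¬p2))), ¬¬p2  //  ¬((p2 → ¬p3) ∨ (¬p2 ∨ ((p2 → p1) ∨ ¬p2))), ¬p2.
      branch 1.1 (add ((p2 → ¬p3) ∨ (¬p2 ∨ ((p2 → p1) ∨ ¬p2))), ¬¬p2):
        ((p2 → ¬p3) ∨ (¬p2 ∨ ((p2 → p1) ∨ ¬p2))): β-rule — branch into (p2 → ¬p3)  //  (¬p2 ∨ ((p2 → p1) ∨ ¬p2)).
          branch 1.1.1 (add (p2 → ¬p3)):
            (p2 → ¬p3): β-rule — branch into ¬p2  //  ¬p3.
              branch 1.1.1.1 (add ¬p2):
                × closes — contains both p2 and ¬p2.
              branch 1.1.1.2 (add ¬p3):
                ○ open, literals {p2=T, p3=F}.
          branch 1.1.2 (add (¬p2 ∨ ((p2 → p1) ∨ ¬p2))):
            (¬p2 ∨ ((p2 → p1) ∨ ¬p2)): β-rule — branch into ¬p2  //  ((p2 → p1) ∨ ¬p2).
              branch 1.1.2.1 (add ¬p2):
                × closes — contains both p2 and ¬p2.
              branch 1.1.2.2 (add ((p2 → p1) ∨ ¬p2)):
                ((p2 → p1) ∨ ¬p2): β-rule — branch into (p2 → p1)  //  ¬p2.
                  branch 1.1.2.2.1 (add (p2 → p1)):
                    (p2 → p1): β-rule — branch into ¬p2  //  p1.
                      branch 1.1.2.2.1.1 (add ¬p2):
                        × closes — contains both p2 and ¬p2.
                      branch 1.1.2.2.1.2 (add p1):
                        ○ open, literals {p1=T, p2=T}.
                  branch 1.1.2.2.2 (add ¬p2):
                    × closes — contains both p2 and ¬p2.
      branch 1.2 (add ¬((p2 → ¬p3) ∨ (¬p2 ∨ ((p2 → p1) ∨ ¬p2))), ¬p2):
        ¬((p2 → ¬p3) ∨ (¬p2 ∨ ((p2 → p1) ∨ ¬p2))): α-rule — add ¬(p2 → ¬p3), ¬(¬p2 ∨ ((p2 → p1) ∨ ¬p2)).
        ¬(p2 → ¬p3): α-rule — add p2, ¬¬p3.
        × closes — contains both p2 and ¬p2.
  branch 2 (add ((p3 ↔ (¬p2 ∧ p2)) ∨ ¬(p5 ∨ p3))):
    ((p3 ↔ (¬p2 ∧ p2)) ∨ ¬(p5 ∨ p3)): β-rule — branch into (p3 ↔ (¬p2 ∧ p2))  //  ¬(p5 ∨ p3).
      branch 2.1 (add (p3 ↔ (¬p2 ∧ p2))):
        (p3 ↔ (¬p2 ∧ p2)): β-rule — branch into p3, (¬p2 ∧ p2)  //  ¬p3, ¬(¬p2 ∧ p2).
          branch 2.1.1 (add p3, (¬p2 ∧ p2)):
            (¬p2 ∧ p2): α-rule — add ¬p2, p2.
            × closes — contains both p2 and ¬p2.
          branch 2.1.2 (add ¬p3, ¬(¬p2 ∧ p2)):
            ¬(¬p2 ∧ p2): β-rule — branch into ¬¬p2  //  ¬p2.
              branch 2.1.2.1 (add ¬¬p2):
                ○ open, literals {p2=T, p3=F}.
              branch 2.1.2.2 (add ¬p2):
                ○ open, literals {p2=F, p3=F}.
      branch 2.2 (add ¬(p5 ∨ p3)):
        ¬(p5 ∨ p3): α-rule — add ¬p5, ¬p3.
        ○ open, literals {p3=F, p5=F}.
6 branches closed, 5 open.
An open branch gives a satisfying assignment: p2=T, p3=F.

Satisfiable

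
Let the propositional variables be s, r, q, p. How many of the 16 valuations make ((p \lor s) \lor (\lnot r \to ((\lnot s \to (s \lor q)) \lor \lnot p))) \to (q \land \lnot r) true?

Initial set: {(((p \lor s) \lor (\lnot r \to ((\lnot s \to (s \lor q)) \lor \lnot p))) \to (q \land \lnot r))}.
(((p \lor s) \lor (\lnot r \to ((\lnot s \to (s \lor q)) \lor \lnot p))) \to (q \land \lnot r)): β-rule — branch into \lnot ((p \lor s) \lor (\lnot r \to ((\lnot s \to (s \lor q)) \lor \lnot p)))  //  (q \land \lnot r).
  branch 1 (add \lnot ((p \lor s) \lor (\lnot r \to ((\lnot s \to (s \lor q)) \lor \lnot p)))):
    \lnot ((p \lor s) \lor (\lnot r \to ((\lnot s \to (s \lor q)) \lor \lnot p))): α-rule — add \lnot (p \lor s), \lnot (\lnot r \to ((\lnot s \to (s \lor q)) \lor \lnot p)).
    \lnot (p \lor s): α-rule — add \lnot p, \lnot s.
    \lnot (\lnot r \to ((\lnot s \to (s \lor q)) \lor \lnot p)): α-rule — add \lnot r, \lnot ((\lnot s \to (s \lor q)) \lor \lnot p).
    \lnot ((\lnot s \to (s \lor q)) \lor \lnot p): α-rule — add \lnot (\lnot s \to (s \lor q)), \lnot \lnot p.
    × closes — contains both p and \lnot p.
  branch 2 (add (q \land \lnot r)):
    (q \land \lnot r): α-rule — add q, \lnot r.
    ○ open, literals {q=1, r=0}.
1 branch closed, 1 open.
Each open branch fixes some atoms; the unmentioned ones are free. Counting distinct full assignments: branch {q=1, r=0} (s, p) contributes 4 new. Total: 4.

4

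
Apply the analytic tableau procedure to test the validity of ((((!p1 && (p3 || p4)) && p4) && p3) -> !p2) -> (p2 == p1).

Assume the negation and expand:
Initial set: {F (((((!p1 && (p3 || p4)) && p4) && p3) -> !p2) -> (p2 == p1))}.
F (((((!p1 && (p3 || p4)) && p4) && p3) -> !p2) -> (p2 == p1)): α-rule — add T ((((!p1 && (p3 || p4)) && p4) && p3) -> !p2), F (p2 == p1).
T ((((!p1 && (p3 || p4)) && p4) && p3) -> !p2): β-rule — branch into F (((!p1 && (p3 || p4)) && p4) && p3)  //  T !p2.
  branch 1 (add F (((!p1 && (p3 || p4)) && p4) && p3)):
    F (p2 == p1): β-rule — branch into T p2, F p1  //  F p2, T p1.
      branch 1.1 (add T p2, F p1):
        F (((!p1 && (p3 || p4)) && p4) && p3): β-rule — branch into F ((!p1 && (p3 || p4)) && p4)  //  F p3.
          branch 1.1.1 (add F ((!p1 && (p3 || p4)) && p4)):
            F ((!p1 && (p3 || p4)) && p4): β-rule — branch into F (!p1 && (p3 || p4))  //  F p4.
              branch 1.1.1.1 (add F (!p1 && (p3 || p4))):
                F (!p1 && (p3 || p4)): β-rule — branch into F !p1  //  F (p3 || p4).
                  branch 1.1.1.1.1 (add F !p1):
                    × closes — contains both p1 and !p1.
                  branch 1.1.1.1.2 (add F (p3 || p4)):
                    F (p3 || p4): α-rule — add F p3, F p4.
                    ○ open, literals {p1=0, p2=1, p3=0, p4=0}.
              branch 1.1.1.2 (add F p4):
                ○ open, literals {p1=0, p2=1, p4=0}.
          branch 1.1.2 (add F p3):
            ○ open, literals {p1=0, p2=1, p3=0}.
      branch 1.2 (add F p2, T p1):
        F (((!p1 && (p3 || p4)) && p4) && p3): β-rule — branch into F ((!p1 && (p3 || p4)) && p4)  //  F p3.
          branch 1.2.1 (add F ((!p1 && (p3 || p4)) && p4)):
            F ((!p1 && (p3 || p4)) && p4): β-rule — branch into F (!p1 && (p3 || p4))  //  F p4.
              branch 1.2.1.1 (add F (!p1 && (p3 || p4))):
                F (!p1 && (p3 || p4)): β-rule — branch into F !p1  //  F (p3 || p4).
                  branch 1.2.1.1.1 (add F !p1):
                    ○ open, literals {p1=1, p2=0}.
                  branch 1.2.1.1.2 (add F (p3 || p4)):
                    F (p3 || p4): α-rule — add F p3, F p4.
                    ○ open, literals {p1=1, p2=0, p3=0, p4=0}.
              branch 1.2.1.2 (add F p4):
                ○ open, literals {p1=1, p2=0, p4=0}.
          branch 1.2.2 (add F p3):
            ○ open, literals {p1=1, p2=0, p3=0}.
  branch 2 (add T !p2):
    F (p2 == p1): β-rule — branch into T p2, F p1  //  F p2, T p1.
      branch 2.1 (add T p2, F p1):
        × closes — contains both p2 and !p2.
      branch 2.2 (add F p2, T p1):
        ○ open, literals {p1=1, p2=0}.
2 branches closed, 8 open.
An open branch gives a countermodel: p1=0, p2=1, p3=0, p4=0 (unmentioned atoms arbitrary); under it the original formula is false.

Not valid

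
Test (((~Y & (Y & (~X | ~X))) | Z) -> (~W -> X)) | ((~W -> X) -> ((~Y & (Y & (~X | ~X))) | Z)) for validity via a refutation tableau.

Assume the negation and expand:
Initial set: {~((((~Y & (Y & (~X | ~X))) | Z) -> (~W -> X)) | ((~W -> X) -> ((~Y & (Y & (~X | ~X))) | Z)))}.
~((((~Y & (Y & (~X | ~X))) | Z) -> (~W -> X)) | ((~W -> X) -> ((~Y & (Y & (~X | ~X))) | Z))): α-rule — add ~(((~Y & (Y & (~X | ~X))) | Z) -> (~W -> X)), ~((~W -> X) -> ((~Y & (Y & (~X | ~X))) | Z)).
~(((~Y & (Y & (~X | ~X))) | Z) -> (~W -> X)): α-rule — add ((~Y & (Y & (~X | ~X))) | Z), ~(~W -> X).
~((~W -> X) -> ((~Y & (Y & (~X | ~X))) | Z)): α-rule — add (~W -> X), ~((~Y & (Y & (~X | ~X))) | Z).
~(~W -> X): α-rule — add ~W, ~X.
~((~Y & (Y & (~X | ~X))) | Z): α-rule — add ~(~Y & (Y & (~X | ~X))), ~Z.
((~Y & (Y & (~X | ~X))) | Z): β-rule — branch into (~Y & (Y & (~X | ~X)))  //  Z.
  branch 1 (add (~Y & (Y & (~X | ~X)))):
    (~Y & (Y & (~X | ~X))): α-rule — add ~Y, (Y & (~X | ~X)).
    (Y & (~X | ~X)): α-rule — add Y, (~X | ~X).
    × closes — contains both Y and ~Y.
  branch 2 (add Z):
    × closes — contains both Z and ~Z.
All 2 branches close.
Every branch closed, so the negation is unsatisfiable and the formula is valid.

Valid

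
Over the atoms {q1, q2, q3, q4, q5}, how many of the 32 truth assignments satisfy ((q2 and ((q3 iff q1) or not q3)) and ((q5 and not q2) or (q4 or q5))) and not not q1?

6

Initial set: {T (((q2 and ((q3 iff q1) or not q3)) and ((q5 and not q2) or (q4 or q5))) and not not q1)}.
T (((q2 and ((q3 iff q1) or not q3)) and ((q5 and not q2) or (q4 or q5))) and not not q1): α-rule — add T ((q2 and ((q3 iff q1) or not q3)) and ((q5 and not q2) or (q4 or q5))), T not not q1.
T ((q2 and ((q3 iff q1) or not q3)) and ((q5 and not q2) or (q4 or q5))): α-rule — add T (q2 and ((q3 iff q1) or not q3)), T ((q5 and not q2) or (q4 or q5)).
T not not q1: drop double negation, giving T q1.
T (q2 and ((q3 iff q1) or not q3)): α-rule — add T q2, T ((q3 iff q1) or not q3).
T ((q5 and not q2) or (q4 or q5)): β-rule — branch into T (q5 and not q2)  //  T (q4 or q5).
  branch 1 (add T (q5 and not q2)):
    T (q5 and not q2): α-rule — add T q5, T not q2.
    × closes — contains both q2 and not q2.
  branch 2 (add T (q4 or q5)):
    T ((q3 iff q1) or not q3): β-rule — branch into T (q3 iff q1)  //  T not q3.
      branch 2.1 (add T (q3 iff q1)):
        T (q4 or q5): β-rule — branch into T q4  //  T q5.
          branch 2.1.1 (add T q4):
            T (q3 iff q1): β-rule — branch into T q3, T q1  //  F q3, F q1.
              branch 2.1.1.1 (add T q3, T q1):
                ○ open, literals {q1=T, q2=T, q3=T, q4=T}.
              branch 2.1.1.2 (add F q3, F q1):
                × closes — contains both q1 and not q1.
          branch 2.1.2 (add T q5):
            T (q3 iff q1): β-rule — branch into T q3, T q1  //  F q3, F q1.
              branch 2.1.2.1 (add T q3, T q1):
                ○ open, literals {q1=T, q2=T, q3=T, q5=T}.
              branch 2.1.2.2 (add F q3, F q1):
                × closes — contains both q1 and not q1.
      branch 2.2 (add T not q3):
        T (q4 or q5): β-rule — branch into T q4  //  T q5.
          branch 2.2.1 (add T q4):
            ○ open, literals {q1=T, q2=T, q3=F, q4=T}.
          branch 2.2.2 (add T q5):
            ○ open, literals {q1=T, q2=T, q3=F, q5=T}.
3 branches closed, 4 open.
Each open branch fixes some atoms; the unmentioned ones are free. Counting distinct full assignments: branch {q1=T, q2=T, q3=T, q4=T} (q5) contributes 2 new; branch {q1=T, q2=T, q3=T, q5=T} (q4) contributes 1 new; branch {q1=T, q2=T, q3=F, q4=T} (q5) contributes 2 new; branch {q1=T, q2=T, q3=F, q5=T} (q4) contributes 1 new. Total: 6.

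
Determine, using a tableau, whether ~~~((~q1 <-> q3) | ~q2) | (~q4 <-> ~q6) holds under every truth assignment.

Not valid

Assume the negation and expand:
Initial set: {~(~~~((~q1 <-> q3) | ~q2) | (~q4 <-> ~q6))}.
~(~~~((~q1 <-> q3) | ~q2) | (~q4 <-> ~q6)): α-rule — add ~~~~((~q1 <-> q3) | ~q2), ~(~q4 <-> ~q6).
~~~~((~q1 <-> q3) | ~q2): drop double negation, giving ~~((~q1 <-> q3) | ~q2).
~(~q4 <-> ~q6): β-rule — branch into ~q4, ~~q6  //  ~~q4, ~q6.
  branch 1 (add ~q4, ~~q6):
    ~~((~q1 <-> q3) | ~q2): β-rule — branch into (~q1 <-> q3)  //  ~q2.
      branch 1.1 (add (~q1 <-> q3)):
        (~q1 <-> q3): β-rule — branch into ~q1, q3  //  ~~q1, ~q3.
          branch 1.1.1 (add ~q1, q3):
            ○ open, literals {q1=0, q3=1, q4=0, q6=1}.
          branch 1.1.2 (add ~~q1, ~q3):
            ○ open, literals {q1=1, q3=0, q4=0, q6=1}.
      branch 1.2 (add ~q2):
        ○ open, literals {q2=0, q4=0, q6=1}.
  branch 2 (add ~~q4, ~q6):
    ~~((~q1 <-> q3) | ~q2): β-rule — branch into (~q1 <-> q3)  //  ~q2.
      branch 2.1 (add (~q1 <-> q3)):
        (~q1 <-> q3): β-rule — branch into ~q1, q3  //  ~~q1, ~q3.
          branch 2.1.1 (add ~q1, q3):
            ○ open, literals {q1=0, q3=1, q4=1, q6=0}.
          branch 2.1.2 (add ~~q1, ~q3):
            ○ open, literals {q1=1, q3=0, q4=1, q6=0}.
      branch 2.2 (add ~q2):
        ○ open, literals {q2=0, q4=1, q6=0}.
0 branches closed, 6 open.
An open branch gives a countermodel: q1=0, q3=1, q4=0, q6=1 (unmentioned atoms arbitrary); under it the original formula is false.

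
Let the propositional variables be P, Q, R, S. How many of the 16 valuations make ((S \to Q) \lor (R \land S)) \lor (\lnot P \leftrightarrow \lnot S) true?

Initial set: {T (((S \to Q) \lor (R \land S)) \lor (\lnot P \leftrightarrow \lnot S))}.
T (((S \to Q) \lor (R \land S)) \lor (\lnot P \leftrightarrow \lnot S)): β-rule — branch into T ((S \to Q) \lor (R \land S))  //  T (\lnot P \leftrightarrow \lnot S).
  branch 1 (add T ((S \to Q) \lor (R \land S))):
    T ((S \to Q) \lor (R \land S)): β-rule — branch into T (S \to Q)  //  T (R \land S).
      branch 1.1 (add T (S \to Q)):
        T (S \to Q): β-rule — branch into F S  //  T Q.
          branch 1.1.1 (add F S):
            ○ open, literals {S=false}.
          branch 1.1.2 (add T Q):
            ○ open, literals {Q=true}.
      branch 1.2 (add T (R \land S)):
        T (R \land S): α-rule — add T R, T S.
        ○ open, literals {R=true, S=true}.
  branch 2 (add T (\lnot P \leftrightarrow \lnot S)):
    T (\lnot P \leftrightarrow \lnot S): β-rule — branch into T \lnot P, T \lnot S  //  F \lnot P, F \lnot S.
      branch 2.1 (add T \lnot P, T \lnot S):
        ○ open, literals {P=false, S=false}.
      branch 2.2 (add F \lnot P, F \lnot S):
        ○ open, literals {P=true, S=true}.
0 branches closed, 5 open.
Each open branch fixes some atoms; the unmentioned ones are free. Counting distinct full assignments: branch {S=false} (P, Q, R) contributes 8 new; branch {Q=true} (P, R, S) contributes 4 new; branch {R=true, S=true} (P, Q) contributes 2 new; branch {P=false, S=false} (Q, R) contributes 0 new; branch {P=true, S=true} (Q, R) contributes 1 new. Total: 15.

15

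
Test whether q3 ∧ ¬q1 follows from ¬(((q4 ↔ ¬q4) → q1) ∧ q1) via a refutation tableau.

Initial set: {T ¬(((q4 ↔ ¬q4) → q1) ∧ q1); F (q3 ∧ ¬q1)}.
T ¬(((q4 ↔ ¬q4) → q1) ∧ q1): β-rule — branch into F ((q4 ↔ ¬q4) → q1)  //  F q1.
  branch 1 (add F ((q4 ↔ ¬q4) → q1)):
    F ((q4 ↔ ¬q4) → q1): α-rule — add T (q4 ↔ ¬q4), F q1.
    F (q3 ∧ ¬q1): β-rule — branch into F q3  //  F ¬q1.
      branch 1.1 (add F q3):
        T (q4 ↔ ¬q4): β-rule — branch into T q4, T ¬q4  //  F q4, F ¬q4.
          branch 1.1.1 (add T q4, T ¬q4):
            × closes — contains both q4 and ¬q4.
          branch 1.1.2 (add F q4, F ¬q4):
            × closes — contains both q4 and ¬q4.
      branch 1.2 (add F ¬q1):
        × closes — contains both q1 and ¬q1.
  branch 2 (add F q1):
    F (q3 ∧ ¬q1): β-rule — branch into F q3  //  F ¬q1.
      branch 2.1 (add F q3):
        ○ open, literals {q1=false, q3=false}.
      branch 2.2 (add F ¬q1):
        × closes — contains both q1 and ¬q1.
4 branches closed, 1 open.
An open branch gives a countermodel: q1=false, q3=false (unmentioned atoms arbitrary); the premises hold there but the conclusion fails.

No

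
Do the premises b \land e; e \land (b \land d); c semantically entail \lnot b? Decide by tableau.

No

Initial set: {T (b \land e); T (e \land (b \land d)); T c; F \lnot b}.
T (b \land e): α-rule — add T b, T e.
T (e \land (b \land d)): α-rule — add T e, T (b \land d).
T (b \land d): α-rule — add T b, T d.
○ open, literals {b=T, c=T, d=T, e=T}.
0 branches closed, 1 open.
An open branch gives a countermodel: b=T, c=T, d=T, e=T (unmentioned atoms arbitrary); the premises hold there but the conclusion fails.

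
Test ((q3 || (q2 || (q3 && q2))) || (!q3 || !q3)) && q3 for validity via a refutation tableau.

Not valid

Assume the negation and expand:
Initial set: {F (((q3 || (q2 || (q3 && q2))) || (!q3 || !q3)) && q3)}.
F (((q3 || (q2 || (q3 && q2))) || (!q3 || !q3)) && q3): β-rule — branch into F ((q3 || (q2 || (q3 && q2))) || (!q3 || !q3))  //  F q3.
  branch 1 (add F ((q3 || (q2 || (q3 && q2))) || (!q3 || !q3))):
    F ((q3 || (q2 || (q3 && q2))) || (!q3 || !q3)): α-rule — add F (q3 || (q2 || (q3 && q2))), F (!q3 || !q3).
    F (q3 || (q2 || (q3 && q2))): α-rule — add F q3, F (q2 || (q3 && q2)).
    F (!q3 || !q3): α-rule — add F !q3, F !q3.
    × closes — contains both q3 and !q3.
  branch 2 (add F q3):
    ○ open, literals {q3=F}.
1 branch closed, 1 open.
An open branch gives a countermodel: q3=F (unmentioned atoms arbitrary); under it the original formula is false.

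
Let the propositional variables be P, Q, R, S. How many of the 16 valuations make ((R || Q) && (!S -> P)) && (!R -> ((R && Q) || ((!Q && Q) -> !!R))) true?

Initial set: {(((R || Q) && (!S -> P)) && (!R -> ((R && Q) || ((!Q && Q) -> !!R))))}.
(((R || Q) && (!S -> P)) && (!R -> ((R && Q) || ((!Q && Q) -> !!R)))): α-rule — add ((R || Q) && (!S -> P)), (!R -> ((R && Q) || ((!Q && Q) -> !!R))).
((R || Q) && (!S -> P)): α-rule — add (R || Q), (!S -> P).
(!R -> ((R && Q) || ((!Q && Q) -> !!R))): β-rule — branch into !!R  //  ((R && Q) || ((!Q && Q) -> !!R)).
  branch 1 (add !!R):
    (R || Q): β-rule — branch into R  //  Q.
      branch 1.1 (add R):
        (!S -> P): β-rule — branch into !!S  //  P.
          branch 1.1.1 (add !!S):
            ○ open, literals {R=T, S=T}.
          branch 1.1.2 (add P):
            ○ open, literals {P=T, R=T}.
      branch 1.2 (add Q):
        (!S -> P): β-rule — branch into !!S  //  P.
          branch 1.2.1 (add !!S):
            ○ open, literals {Q=T, R=T, S=T}.
          branch 1.2.2 (add P):
            ○ open, literals {P=T, Q=T, R=T}.
  branch 2 (add ((R && Q) || ((!Q && Q) -> !!R))):
    (R || Q): β-rule — branch into R  //  Q.
      branch 2.1 (add R):
        (!S -> P): β-rule — branch into !!S  //  P.
          branch 2.1.1 (add !!S):
            ((R && Q) || ((!Q && Q) -> !!R)): β-rule — branch into (R && Q)  //  ((!Q && Q) -> !!R).
              branch 2.1.1.1 (add (R && Q)):
                (R && Q): α-rule — add R, Q.
                ○ open, literals {Q=T, R=T, S=T}.
              branch 2.1.1.2 (add ((!Q && Q) -> !!R)):
                ((!Q && Q) -> !!R): β-rule — branch into !(!Q && Q)  //  !!R.
                  branch 2.1.1.2.1 (add !(!Q && Q)):
                    !(!Q && Q): β-rule — branch into !!Q  //  !Q.
                      branch 2.1.1.2.1.1 (add !!Q):
                        ○ open, literals {Q=T, R=T, S=T}.
                      branch 2.1.1.2.1.2 (add !Q):
                        ○ open, literals {Q=F, R=T, S=T}.
                  branch 2.1.1.2.2 (add !!R):
                    !!R: drop double negation, giving R.
                    ○ open, literals {R=T, S=T}.
          branch 2.1.2 (add P):
            ((R && Q) || ((!Q && Q) -> !!R)): β-rule — branch into (R && Q)  //  ((!Q && Q) -> !!R).
              branch 2.1.2.1 (add (R && Q)):
                (R && Q): α-rule — add R, Q.
                ○ open, literals {P=T, Q=T, R=T}.
              branch 2.1.2.2 (add ((!Q && Q) -> !!R)):
                ((!Q && Q) -> !!R): β-rule — branch into !(!Q && Q)  //  !!R.
                  branch 2.1.2.2.1 (add !(!Q && Q)):
                    !(!Q && Q): β-rule — branch into !!Q  //  !Q.
                      branch 2.1.2.2.1.1 (add !!Q):
                        ○ open, literals {P=T, Q=T, R=T}.
                      branch 2.1.2.2.1.2 (add !Q):
                        ○ open, literals {P=T, Q=F, R=T}.
                  branch 2.1.2.2.2 (add !!R):
                    !!R: drop double negation, giving R.
                    ○ open, literals {P=T, R=T}.
      branch 2.2 (add Q):
        (!S -> P): β-rule — branch into !!S  //  P.
          branch 2.2.1 (add !!S):
            ((R && Q) || ((!Q && Q) -> !!R)): β-rule — branch into (R && Q)  //  ((!Q && Q) -> !!R).
              branch 2.2.1.1 (add (R && Q)):
                (R && Q): α-rule — add R, Q.
                ○ open, literals {Q=T, R=T, S=T}.
              branch 2.2.1.2 (add ((!Q && Q) -> !!R)):
                ((!Q && Q) -> !!R): β-rule — branch into !(!Q && Q)  //  !!R.
                  branch 2.2.1.2.1 (add !(!Q && Q)):
                    !(!Q && Q): β-rule — branch into !!Q  //  !Q.
                      branch 2.2.1.2.1.1 (add !!Q):
                        ○ open, literals {Q=T, S=T}.
                      branch 2.2.1.2.1.2 (add !Q):
                        × closes — contains both Q and !Q.
                  branch 2.2.1.2.2 (add !!R):
                    !!R: drop double negation, giving R.
                    ○ open, literals {Q=T, R=T, S=T}.
          branch 2.2.2 (add P):
            ((R && Q) || ((!Q && Q) -> !!R)): β-rule — branch into (R && Q)  //  ((!Q && Q) -> !!R).
              branch 2.2.2.1 (add (R && Q)):
                (R && Q): α-rule — add R, Q.
                ○ open, literals {P=T, Q=T, R=T}.
              branch 2.2.2.2 (add ((!Q && Q) -> !!R)):
                ((!Q && Q) -> !!R): β-rule — branch into !(!Q && Q)  //  !!R.
                  branch 2.2.2.2.1 (add !(!Q && Q)):
                    !(!Q && Q): β-rule — branch into !!Q  //  !Q.
                      branch 2.2.2.2.1.1 (add !!Q):
                        ○ open, literals {P=T, Q=T}.
                      branch 2.2.2.2.1.2 (add !Q):
                        × closes — contains both Q and !Q.
                  branch 2.2.2.2.2 (add !!R):
                    !!R: drop double negation, giving R.
                    ○ open, literals {P=T, Q=T, R=T}.
2 branches closed, 18 open.
Each open branch fixes some atoms; the unmentioned ones are free. Counting distinct full assignments: branch {R=T, S=T} (P, Q) contributes 4 new; branch {P=T, R=T} (Q, S) contributes 2 new; branch {Q=T, R=T, S=T} (P) contributes 0 new; branch {P=T, Q=T, R=T} (S) contributes 0 new; branch {Q=T, R=T, S=T} (P) contributes 0 new; branch {Q=T, R=T, S=T} (P) contributes 0 new; branch {Q=F, R=T, S=T} (P) contributes 0 new; branch {R=T, S=T} (P, Q) contributes 0 new; branch {P=T, Q=T, R=T} (S) contributes 0 new; branch {P=T, Q=T, R=T} (S) contributes 0 new; branch {P=T, Q=F, R=T} (S) contributes 0 new; branch {P=T, R=T} (Q, S) contributes 0 new; branch {Q=T, R=T, S=T} (P) contributes 0 new; branch {Q=T, S=T} (P, R) contributes 2 new; branch {Q=T, R=T, S=T} (P) contributes 0 new; branch {P=T, Q=T, R=T} (S) contributes 0 new; branch {P=T, Q=T} (R, S) contributes 1 new; branch {P=T, Q=T, R=T} (S) contributes 0 new. Total: 9.

9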